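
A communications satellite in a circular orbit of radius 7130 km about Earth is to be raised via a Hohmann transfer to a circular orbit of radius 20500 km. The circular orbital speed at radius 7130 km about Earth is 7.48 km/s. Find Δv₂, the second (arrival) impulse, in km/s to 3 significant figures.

Δv₂ = 1.24 km/s

From the circular-orbit relation v² = μ/r at r = 7130 km: μ = v²r = (7.48)² × 7130 = 3.98926×10^5 km³/s².
The Hohmann ellipse has a_t = (r₁ + r₂)/2 = 13815 km.
On the circular orbit at r = 20500 km, v_c = √(μ/r) = 4.411 km/s.
Transfer-orbit speed at the same r (vis-viva, a = a_t): v_t = √[μ(2/r − 1/a_t)] = 3.169 km/s.
Δv₂ = |v_t − v_c| = |3.169 − 4.411| = 1.242 km/s.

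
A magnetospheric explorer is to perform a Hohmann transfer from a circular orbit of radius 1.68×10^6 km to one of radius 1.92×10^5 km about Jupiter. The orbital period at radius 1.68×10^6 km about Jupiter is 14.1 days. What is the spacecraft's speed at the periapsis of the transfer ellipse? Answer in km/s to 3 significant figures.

v = 34.3 km/s

From Kepler's third law T² = 4π²r³/μ at r = 1.68×10^6 km, T = 14.1 days = 14.1 × 86400 s = 1.21824×10^6 s: μ = 4π²r³/T² = 1.26131×10^8 km³/s².
The Hohmann ellipse has a_t = (r₁ + r₂)/2 = 9.360×10^5 km.
At periapsis, r = 1.920×10^5 km.
From the vis-viva equation, v = √[μ(2/r − 1/a_t)] = 34.34 km/s.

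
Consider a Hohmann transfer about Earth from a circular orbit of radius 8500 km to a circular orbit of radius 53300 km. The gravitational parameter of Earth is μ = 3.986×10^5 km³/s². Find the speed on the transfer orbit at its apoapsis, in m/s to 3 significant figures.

Transfer-ellipse semi-major axis a_t = (r₁ + r₂)/2 = (8500 + 53300)/2 = 30900 km.
The apoapsis of the transfer ellipse is at r = 53300 km.
Vis-viva: v = √[μ(2/r − 1/a_t)] = √[3.986×10^5 × (2/53300 − 1/30900)] = 1.434 km/s.

v = 1430 m/s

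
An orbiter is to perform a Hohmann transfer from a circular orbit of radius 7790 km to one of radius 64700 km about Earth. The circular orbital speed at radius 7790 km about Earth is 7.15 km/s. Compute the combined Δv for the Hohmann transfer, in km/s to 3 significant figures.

From the circular-orbit relation v² = μ/r at r = 7790 km: μ = v²r = (7.15)² × 7790 = 3.98244×10^5 km³/s².
Semi-major axis of the transfer orbit: a_t = (7790 + 64700)/2 = 36245 km.
Circular speed at r₁: v₁ = √(μ/r₁) = √(3.98244×10^5/7790) = 7.150 km/s.
On the transfer ellipse at r₁, v² = μ(2/r − 1/a) gives v_p = √[μ(2/r₁ − 1/a_t)] = 9.553 km/s.
First burn Δv₁ = |v_p − v₁| = 2.403 km/s.
Circular speed at r₂: v₂ = √(μ/r₂) = 2.481 km/s.
Transfer-orbit speed at r₂: v_a = √[μ(2/r₂ − 1/a_t)] = 1.150 km/s.
Second burn Δv₂ = |v₂ − v_a| = 1.331 km/s.
Total Δv = Δv₁ + Δv₂ = 3.734 km/s.

Δv = 3.73 km/s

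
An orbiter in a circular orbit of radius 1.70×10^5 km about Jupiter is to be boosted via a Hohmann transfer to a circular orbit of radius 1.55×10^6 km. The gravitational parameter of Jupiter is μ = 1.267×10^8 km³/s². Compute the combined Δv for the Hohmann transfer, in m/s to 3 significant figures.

The Hohmann ellipse has a_t = (r₁ + r₂)/2 = 8.600×10^5 km.
Circular speed at r₁: v₁ = √(μ/r₁) = √(1.267×10^8/1.700×10^5) = 27.30 km/s.
Transfer-orbit speed at r₁ (vis-viva): v_p = √[μ(2/r₁ − 1/a_t)] = 36.65 km/s.
First burn Δv₁ = |v_p − v₁| = 9.350 km/s.
At r₂, v₂ = √(μ/r₂) = 9.041 km/s.
Transfer-orbit speed at r₂: v_a = √[μ(2/r₂ − 1/a_t)] = 4.020 km/s.
Second burn Δv₂ = |v₂ − v_a| = 5.021 km/s.
Total Δv = Δv₁ + Δv₂ = 14.37 km/s.

Δv = 14400 m/s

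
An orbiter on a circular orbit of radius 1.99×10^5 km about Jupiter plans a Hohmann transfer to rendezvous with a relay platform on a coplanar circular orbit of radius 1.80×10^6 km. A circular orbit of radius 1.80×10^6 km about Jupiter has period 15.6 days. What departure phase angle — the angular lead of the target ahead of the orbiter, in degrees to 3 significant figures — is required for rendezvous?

φ = 106°

From Kepler's third law T² = 4π²r³/μ at r = 1.80×10^6 km, T = 15.6 days = 15.6 × 86400 s = 1.34784×10^6 s: μ = 4π²r³/T² = 1.26736×10^8 km³/s².
The Hohmann ellipse has a_t = (r₁ + r₂)/2 = 9.995×10^5 km.
The half-period of the transfer ellipse is t = π√(a_t³/μ) = 2.789×10^5 s.
The target's mean motion on its circular orbit is ω₂ = √(μ/r₂³) = 4.662×10^-6 rad/s.
Angle swept by the target during transfer: ω₂·t = 1.300 rad = 74.48°.
The orbiter traverses 180° on the transfer ellipse, so the target must lead by 180° − 74.48° = 106°.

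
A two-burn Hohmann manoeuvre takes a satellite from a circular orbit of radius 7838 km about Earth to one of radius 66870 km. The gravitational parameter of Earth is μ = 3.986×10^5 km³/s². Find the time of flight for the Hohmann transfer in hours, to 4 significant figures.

The Hohmann ellipse has a_t = (r₁ + r₂)/2 = 37354 km.
Transfer time t = π√(a_t³/μ) = π√((37354)³ / 3.986×10^5) = 35924 s.
Converting: 35924 s ÷ 3600 s/hour = 9.979 hours.

t = 9.979 hours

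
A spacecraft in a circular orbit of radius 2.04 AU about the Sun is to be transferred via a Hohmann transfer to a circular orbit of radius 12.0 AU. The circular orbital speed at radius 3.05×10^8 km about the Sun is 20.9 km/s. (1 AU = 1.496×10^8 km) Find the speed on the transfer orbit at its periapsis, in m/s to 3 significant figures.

From the circular-orbit relation v² = μ/r at r = 3.05×10^8 km: μ = v²r = (20.9)² × 3.05×10^8 = 1.33227×10^11 km³/s².
In km: r₁ = 2.04 × 1.496×10^8 = 3.05184×10^8 km; r₂ = 12.0 × 1.496×10^8 = 1.7952×10^9 km.
Semi-major axis of the transfer orbit: a_t = (3.05184×10^8 + 1.7952×10^9)/2 = 1.050192×10^9 km.
At periapsis, r = 3.05184×10^8 km.
Applying v² = μ(2/r − 1/a_t): v = 27.32 km/s.

v = 27300 m/s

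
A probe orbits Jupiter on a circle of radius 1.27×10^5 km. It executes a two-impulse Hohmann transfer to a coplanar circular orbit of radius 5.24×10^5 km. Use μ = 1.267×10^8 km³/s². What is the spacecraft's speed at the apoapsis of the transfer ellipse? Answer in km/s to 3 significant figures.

v = 9.71 km/s

Semi-major axis of the transfer orbit: a_t = (1.270×10^5 + 5.240×10^5)/2 = 3.255×10^5 km.
At apoapsis, r = 5.240×10^5 km.
From the vis-viva equation, v = √[μ(2/r − 1/a_t)] = 9.713 km/s.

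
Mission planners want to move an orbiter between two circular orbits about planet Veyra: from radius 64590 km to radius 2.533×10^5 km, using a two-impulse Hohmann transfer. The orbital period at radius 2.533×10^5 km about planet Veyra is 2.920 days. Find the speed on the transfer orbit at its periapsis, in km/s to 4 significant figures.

v = 15.77 km/s

From Kepler's third law T² = 4π²r³/μ at r = 2.533×10^5 km, T = 2.920 days = 2.920 × 86400 s = 2.52288×10^5 s: μ = 4π²r³/T² = 1.00803×10^7 km³/s².
Semi-major axis of the transfer orbit: a_t = (64590 + 2.533×10^5)/2 = 1.58945×10^5 km.
The periapsis of the transfer ellipse is at r = 64590 km.
Applying v² = μ(2/r − 1/a_t): v = 15.77 km/s.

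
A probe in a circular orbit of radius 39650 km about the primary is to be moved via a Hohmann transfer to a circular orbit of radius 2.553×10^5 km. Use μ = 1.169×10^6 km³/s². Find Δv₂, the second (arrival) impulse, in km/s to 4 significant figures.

Δv₂ = 1.030 km/s

Transfer-ellipse semi-major axis a_t = (r₁ + r₂)/2 = (39650 + 2.553×10^5)/2 = 1.47475×10^5 km.
On the circular orbit at r = 2.553×10^5 km, v_c = √(μ/r) = 2.140 km/s.
Vis-viva on the transfer ellipse at r = 2.553×10^5 km gives v_t = √[μ(2/r − 1/a_t)] = 1.110 km/s.
Δv₂ = |v_t − v_c| = |1.110 − 2.140| = 1.030 km/s.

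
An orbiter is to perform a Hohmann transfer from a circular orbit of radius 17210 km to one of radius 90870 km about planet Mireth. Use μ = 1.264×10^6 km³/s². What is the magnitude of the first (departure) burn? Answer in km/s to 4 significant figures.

Δv₁ = 2.543 km/s

The Hohmann ellipse has a_t = (r₁ + r₂)/2 = 54040 km.
Circular speed at r = 17210 km: v_c = √(μ/r) = 8.5700 km/s.
Vis-viva on the transfer ellipse at r = 17210 km gives v_t = √[μ(2/r − 1/a_t)] = 11.113 km/s.
Δv₁ = |v_t − v_c| = |11.113 − 8.5700| = 2.543 km/s.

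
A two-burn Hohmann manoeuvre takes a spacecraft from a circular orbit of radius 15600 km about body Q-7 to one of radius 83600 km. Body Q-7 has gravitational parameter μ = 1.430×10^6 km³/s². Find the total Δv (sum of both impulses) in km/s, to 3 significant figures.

The Hohmann ellipse has a_t = (r₁ + r₂)/2 = 49600 km.
Circular speed at r₁: v₁ = √(μ/r₁) = √(1.430×10^6/15600) = 9.574 km/s.
Transfer-orbit speed at r₁ (vis-viva equation): v_p = √[μ(2/r₁ − 1/a_t)] = 12.43 km/s.
First burn Δv₁ = |v_p − v₁| = 2.856 km/s.
At r₂, v₂ = √(μ/r₂) = 4.1359 km/s.
Transfer-orbit speed at r₂: v_a = √[μ(2/r₂ − 1/a_t)] = 2.3195 km/s.
Second burn Δv₂ = |v₂ − v_a| = 1.816 km/s.
Total Δv = Δv₁ + Δv₂ = 4.672 km/s.

Δv = 4.67 km/s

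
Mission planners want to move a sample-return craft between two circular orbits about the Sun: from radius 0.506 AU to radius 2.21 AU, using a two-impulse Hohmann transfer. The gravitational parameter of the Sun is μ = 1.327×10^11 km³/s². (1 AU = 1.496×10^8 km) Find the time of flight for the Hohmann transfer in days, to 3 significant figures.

In km: r₁ = 0.506 × 1.496×10^8 = 7.56976×10^7 km; r₂ = 2.21 × 1.496×10^8 = 3.30616×10^8 km.
Transfer-ellipse semi-major axis a_t = (r₁ + r₂)/2 = (7.56976×10^7 + 3.30616×10^8)/2 = 2.031568×10^8 km.
By Kepler's third law the transfer-orbit period is T = 2π√(a_t³/μ), so t = T/2 = 2.497×10^7 s.
Converting: 2.497×10^7 s ÷ 86400 s/day = 289 days.

t = 289 days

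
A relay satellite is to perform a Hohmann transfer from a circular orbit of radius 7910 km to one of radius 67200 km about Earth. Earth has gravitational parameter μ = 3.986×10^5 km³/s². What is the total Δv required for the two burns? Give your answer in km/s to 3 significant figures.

Δv = 3.71 km/s

Transfer-ellipse semi-major axis a_t = (r₁ + r₂)/2 = (7910 + 67200)/2 = 37555 km.
Circular speed at r₁: v₁ = √(μ/r₁) = √(3.986×10^5/7910) = 7.099 km/s.
Transfer-orbit speed at r₁ (v² = μ(2/r − 1/a)): v_p = √[μ(2/r₁ − 1/a_t)] = 9.496 km/s.
First burn Δv₁ = |v_p − v₁| = 2.397 km/s.
At r₂, v₂ = √(μ/r₂) = 2.4355 km/s.
Transfer-orbit speed at r₂: v_a = √[μ(2/r₂ − 1/a_t)] = 1.1177 km/s.
Second burn Δv₂ = |v₂ − v_a| = 1.318 km/s.
Total Δv = Δv₁ + Δv₂ = 3.715 km/s.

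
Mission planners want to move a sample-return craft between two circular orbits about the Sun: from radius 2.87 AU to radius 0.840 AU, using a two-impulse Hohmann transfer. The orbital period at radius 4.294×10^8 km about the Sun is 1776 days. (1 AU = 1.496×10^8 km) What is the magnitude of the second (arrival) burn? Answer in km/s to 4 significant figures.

From Kepler's third law T² = 4π²r³/μ at r = 4.294×10^8 km, T = 1776 days = 1776 × 86400 s = 1.534464×10^8 s: μ = 4π²r³/T² = 1.32749×10^11 km³/s².
In km: r₁ = 2.87 × 1.496×10^8 = 4.29352×10^8 km; r₂ = 0.840 × 1.496×10^8 = 1.25664×10^8 km.
Semi-major axis of the transfer orbit: a_t = (4.29352×10^8 + 1.25664×10^8)/2 = 2.77508×10^8 km.
On the circular orbit at r = 1.25664×10^8 km, v_c = √(μ/r) = 32.502 km/s.
Vis-viva on the transfer ellipse at r = 1.25664×10^8 km gives v_t = √[μ(2/r − 1/a_t)] = 40.428 km/s.
Δv₂ = |v_t − v_c| = |40.428 − 32.502| = 7.926 km/s.

Δv₂ = 7.926 km/s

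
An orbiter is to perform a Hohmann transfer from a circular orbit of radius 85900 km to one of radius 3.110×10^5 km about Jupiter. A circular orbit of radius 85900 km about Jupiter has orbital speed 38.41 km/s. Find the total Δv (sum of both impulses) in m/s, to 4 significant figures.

Δv = 16580 m/s

From the circular-orbit relation v² = μ/r at r = 85900 km: μ = v²r = (38.41)² × 85900 = 1.26731×10^8 km³/s².
Semi-major axis of the transfer orbit: a_t = (85900 + 3.110×10^5)/2 = 1.9845×10^5 km.
Circular speed at r₁: v₁ = √(μ/r₁) = √(1.26731×10^8/85900) = 38.410 km/s.
Transfer-orbit speed at r₁ (v² = μ(2/r − 1/a)): v_p = √[μ(2/r₁ − 1/a_t)] = 48.084 km/s.
First burn Δv₁ = |v_p − v₁| = 9.674 km/s.
Circular speed at r₂: v₂ = √(μ/r₂) = 20.186 km/s.
Transfer-orbit speed at r₂: v_a = √[μ(2/r₂ − 1/a_t)] = 13.281 km/s.
Second burn Δv₂ = |v₂ − v_a| = 6.905 km/s.
Total Δv = Δv₁ + Δv₂ = 16.58 km/s.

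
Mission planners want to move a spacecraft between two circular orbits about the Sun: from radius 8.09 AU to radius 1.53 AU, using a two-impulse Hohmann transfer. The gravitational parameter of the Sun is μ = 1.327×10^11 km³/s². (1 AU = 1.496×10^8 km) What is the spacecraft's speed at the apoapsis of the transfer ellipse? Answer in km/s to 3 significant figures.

In km: r₁ = 8.09 × 1.496×10^8 = 1.210264×10^9 km; r₂ = 1.53 × 1.496×10^8 = 2.28888×10^8 km.
Semi-major axis of the transfer orbit: a_t = (1.210264×10^9 + 2.28888×10^8)/2 = 7.19576×10^8 km.
The apoapsis of the transfer ellipse is at r = 1.210264×10^9 km.
From the vis-viva equation, v = √[μ(2/r − 1/a_t)] = 5.906 km/s.

v = 5.91 km/s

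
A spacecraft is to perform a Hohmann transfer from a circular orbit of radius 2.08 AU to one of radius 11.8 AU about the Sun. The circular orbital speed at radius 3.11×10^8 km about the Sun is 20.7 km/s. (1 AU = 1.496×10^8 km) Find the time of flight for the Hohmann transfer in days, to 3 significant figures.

From the circular-orbit relation v² = μ/r at r = 3.11×10^8 km: μ = v²r = (20.7)² × 3.11×10^8 = 1.33260×10^11 km³/s².
In km: r₁ = 2.08 × 1.496×10^8 = 3.11168×10^8 km; r₂ = 11.8 × 1.496×10^8 = 1.76528×10^9 km.
Transfer-ellipse semi-major axis a_t = (r₁ + r₂)/2 = (3.11168×10^8 + 1.76528×10^9)/2 = 1.038224×10^9 km.
Half the transfer-orbit period gives t = π√(a_t³/μ) = 2.879×10^8 s.
Converting: 2.879×10^8 s ÷ 86400 s/day = 3330 days.

t = 3330 days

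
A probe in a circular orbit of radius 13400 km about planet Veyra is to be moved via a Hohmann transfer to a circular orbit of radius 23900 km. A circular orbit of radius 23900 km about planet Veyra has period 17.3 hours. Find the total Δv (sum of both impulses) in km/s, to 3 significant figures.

From Kepler's third law T² = 4π²r³/μ at r = 23900 km, T = 17.3 hours = 17.3 × 3600 s = 62280 s: μ = 4π²r³/T² = 1.38949×10^5 km³/s².
The Hohmann ellipse has a_t = (r₁ + r₂)/2 = 18650 km.
At r₁ the circular-orbit speed is v₁ = √(μ/r₁) = 3.22015 km/s.
On the transfer ellipse at r₁, vis-viva equation gives v_p = √[μ(2/r₁ − 1/a_t)] = 3.64532 km/s.
First burn Δv₁ = |v_p − v₁| = 0.42517 km/s.
Circular speed at r₂: v₂ = √(μ/r₂) = 2.41118 km/s.
Transfer-orbit speed at r₂: v_a = √[μ(2/r₂ − 1/a_t)] = 2.04382 km/s.
Second burn Δv₂ = |v₂ − v_a| = 0.36736 km/s.
Δv = Δv₁ + Δv₂ = 0.42517 + 0.36736 = 0.7925 km/s.

Δv = 0.793 km/s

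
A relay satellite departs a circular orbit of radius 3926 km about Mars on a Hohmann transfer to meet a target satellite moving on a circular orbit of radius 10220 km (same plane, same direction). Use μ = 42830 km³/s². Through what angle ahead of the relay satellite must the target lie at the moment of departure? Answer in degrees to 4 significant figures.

φ = 76.37°

Semi-major axis of the transfer orbit: a_t = (3926 + 10220)/2 = 7073 km.
Transfer time t = π√(a_t³/μ) = 9029.866 s.
Target angular speed ω₂ = √(μ/r₂³) = 2.003077×10^-4 rad/s.
Angle swept by the target during transfer: ω₂·t = 1.80875 rad = 103.63°.
Arrival is 180° from departure on the ellipse, so φ = 180° − 103.63° = 76.37°.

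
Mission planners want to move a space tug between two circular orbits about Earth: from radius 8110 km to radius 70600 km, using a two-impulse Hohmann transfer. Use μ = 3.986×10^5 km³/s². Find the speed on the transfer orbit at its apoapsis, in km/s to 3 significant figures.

v = 1.08 km/s

The Hohmann ellipse has a_t = (r₁ + r₂)/2 = 39355 km.
At apoapsis, r = 70600 km.
Vis-viva: v = √[μ(2/r − 1/a_t)] = √[3.986×10^5 × (2/70600 − 1/39355)] = 1.079 km/s.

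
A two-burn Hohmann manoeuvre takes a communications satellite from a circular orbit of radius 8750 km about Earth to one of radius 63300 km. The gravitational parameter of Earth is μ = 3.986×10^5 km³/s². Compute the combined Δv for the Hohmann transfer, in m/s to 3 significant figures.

Δv = 3470 m/s

Semi-major axis of the transfer orbit: a_t = (8750 + 63300)/2 = 36025 km.
Circular speed at r₁: v₁ = √(μ/r₁) = √(3.986×10^5/8750) = 6.7494 km/s.
Transfer-orbit speed at r₁ (vis-viva equation): v_p = √[μ(2/r₁ − 1/a_t)] = 8.9467 km/s.
First burn Δv₁ = |v_p − v₁| = 2.197 km/s.
Circular speed at r₂: v₂ = √(μ/r₂) = 2.5094 km/s.
Transfer-orbit speed at r₂: v_a = √[μ(2/r₂ − 1/a_t)] = 1.2367 km/s.
Second burn Δv₂ = |v₂ − v_a| = 1.273 km/s.
Δv = Δv₁ + Δv₂ = 2.197 + 1.273 = 3.470 km/s.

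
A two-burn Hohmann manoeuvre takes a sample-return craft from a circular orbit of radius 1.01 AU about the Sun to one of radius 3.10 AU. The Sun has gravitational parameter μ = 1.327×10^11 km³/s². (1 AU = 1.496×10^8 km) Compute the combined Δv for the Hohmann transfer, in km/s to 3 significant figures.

Δv = 11.8 km/s

In km: r₁ = 1.01 × 1.496×10^8 = 1.51096×10^8 km; r₂ = 3.10 × 1.496×10^8 = 4.6376×10^8 km.
Semi-major axis of the transfer orbit: a_t = (1.51096×10^8 + 4.6376×10^8)/2 = 3.07428×10^8 km.
Circular speed at r₁: v₁ = √(μ/r₁) = √(1.327×10^11/1.51096×10^8) = 29.6353 km/s.
On the transfer ellipse at r₁, vis-viva equation gives v_p = √[μ(2/r₁ − 1/a_t)] = 36.3985 km/s.
First burn Δv₁ = |v_p − v₁| = 6.763 km/s.
At r₂, v₂ = √(μ/r₂) = 16.916 km/s.
Transfer-orbit speed at r₂: v_a = √[μ(2/r₂ − 1/a_t)] = 11.859 km/s.
Second burn Δv₂ = |v₂ − v_a| = 5.057 km/s.
Δv = Δv₁ + Δv₂ = 6.763 + 5.057 = 11.82 km/s.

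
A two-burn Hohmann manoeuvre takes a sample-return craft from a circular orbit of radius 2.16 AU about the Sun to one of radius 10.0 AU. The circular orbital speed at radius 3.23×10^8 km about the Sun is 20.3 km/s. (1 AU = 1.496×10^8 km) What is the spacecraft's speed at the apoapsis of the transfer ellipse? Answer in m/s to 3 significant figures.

From the circular-orbit relation v² = μ/r at r = 3.23×10^8 km: μ = v²r = (20.3)² × 3.23×10^8 = 1.33105×10^11 km³/s².
In km: r₁ = 2.16 × 1.496×10^8 = 3.23136×10^8 km; r₂ = 10.0 × 1.496×10^8 = 1.496×10^9 km.
Transfer-ellipse semi-major axis a_t = (r₁ + r₂)/2 = (3.23136×10^8 + 1.496×10^9)/2 = 9.09568×10^8 km.
At apoapsis, r = 1.496×10^9 km.
Vis-viva: v = √[μ(2/r − 1/a_t)] = √[1.33105×10^11 × (2/1.496×10^9 − 1/9.09568×10^8)] = 5.622 km/s.

v = 5620 m/s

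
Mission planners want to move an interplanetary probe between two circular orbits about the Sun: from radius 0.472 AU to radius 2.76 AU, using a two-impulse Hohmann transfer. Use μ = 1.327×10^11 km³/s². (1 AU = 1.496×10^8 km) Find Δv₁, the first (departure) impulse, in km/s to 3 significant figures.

Δv₁ = 13.3 km/s

In km: r₁ = 0.472 × 1.496×10^8 = 7.06112×10^7 km; r₂ = 2.76 × 1.496×10^8 = 4.12896×10^8 km.
The Hohmann ellipse has a_t = (r₁ + r₂)/2 = 2.417536×10^8 km.
Circular speed at r = 7.06112×10^7 km: v_c = √(μ/r) = 43.35 km/s.
Vis-viva on the transfer ellipse at r = 7.06112×10^7 km gives v_t = √[μ(2/r − 1/a_t)] = 56.65 km/s.
Δv₁ = |v_t − v_c| = |56.65 − 43.35| = 13.30 km/s.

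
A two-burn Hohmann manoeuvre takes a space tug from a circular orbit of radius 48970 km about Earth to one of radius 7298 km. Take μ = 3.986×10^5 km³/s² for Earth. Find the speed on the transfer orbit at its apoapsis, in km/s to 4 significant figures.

v = 1.453 km/s

The Hohmann ellipse has a_t = (r₁ + r₂)/2 = 28134 km.
At apoapsis, r = 48970 km.
Vis-viva: v = √[μ(2/r − 1/a_t)] = √[3.986×10^5 × (2/48970 − 1/28134)] = 1.453 km/s.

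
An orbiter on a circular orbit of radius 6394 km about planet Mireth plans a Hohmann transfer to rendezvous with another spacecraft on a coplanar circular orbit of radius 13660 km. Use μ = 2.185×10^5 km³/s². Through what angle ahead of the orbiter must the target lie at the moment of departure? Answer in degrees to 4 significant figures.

φ = 66.80°

Transfer-ellipse semi-major axis a_t = (r₁ + r₂)/2 = (6394 + 13660)/2 = 10027 km.
Transfer time t = π√(a_t³/μ) = 6748 s.
The target's mean motion on its circular orbit is ω₂ = √(μ/r₂³) = 2.928×10^-4 rad/s.
Angle swept by the target during transfer: ω₂·t = 1.976 rad = 113.2°.
The orbiter traverses 180° on the transfer ellipse, so the target must lead by 180° − 113.2° = 66.80°.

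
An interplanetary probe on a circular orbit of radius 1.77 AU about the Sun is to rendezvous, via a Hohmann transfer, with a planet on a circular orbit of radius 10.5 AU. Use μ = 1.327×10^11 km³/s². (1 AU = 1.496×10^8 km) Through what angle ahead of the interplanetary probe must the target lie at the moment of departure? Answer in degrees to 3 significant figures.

In km: r₁ = 1.77 × 1.496×10^8 = 2.64792×10^8 km; r₂ = 10.5 × 1.496×10^8 = 1.5708×10^9 km.
The Hohmann ellipse has a_t = (r₁ + r₂)/2 = 9.17796×10^8 km.
The half-period of the transfer ellipse is t = π√(a_t³/μ) = 2.398×10^8 s.
Target angular speed ω₂ = √(μ/r₂³) = 5.851×10^-9 rad/s.
Angle swept by the target during transfer: ω₂·t = 1.403 rad = 80.39°.
The interplanetary probe traverses 180° on the transfer ellipse, so the target must lead by 180° − 80.39° = 99.6°.

φ = 99.6°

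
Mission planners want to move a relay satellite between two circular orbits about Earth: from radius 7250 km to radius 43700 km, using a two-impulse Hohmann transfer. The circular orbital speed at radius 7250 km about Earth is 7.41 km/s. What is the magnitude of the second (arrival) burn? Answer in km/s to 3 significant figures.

Δv₂ = 1.41 km/s

From the circular-orbit relation v² = μ/r at r = 7250 km: μ = v²r = (7.41)² × 7250 = 3.98084×10^5 km³/s².
Semi-major axis of the transfer orbit: a_t = (7250 + 43700)/2 = 25475 km.
On the circular orbit at r = 43700 km, v_c = √(μ/r) = 3.018 km/s.
Transfer-orbit speed at the same r (vis-viva, a = a_t): v_t = √[μ(2/r − 1/a_t)] = 1.610 km/s.
Δv₂ = |v_t − v_c| = |1.610 − 3.018| = 1.408 km/s.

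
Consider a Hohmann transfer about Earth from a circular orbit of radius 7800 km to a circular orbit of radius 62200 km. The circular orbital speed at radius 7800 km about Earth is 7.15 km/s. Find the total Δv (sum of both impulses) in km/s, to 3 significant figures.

Δv = 3.72 km/s

From the circular-orbit relation v² = μ/r at r = 7800 km: μ = v²r = (7.15)² × 7800 = 3.98756×10^5 km³/s².
Transfer-ellipse semi-major axis a_t = (r₁ + r₂)/2 = (7800 + 62200)/2 = 35000 km.
Circular speed at r₁: v₁ = √(μ/r₁) = √(3.98756×10^5/7800) = 7.1500 km/s.
On the transfer ellipse at r₁, vis-viva gives v_p = √[μ(2/r₁ − 1/a_t)] = 9.5316 km/s.
First burn Δv₁ = |v_p − v₁| = 2.3816 km/s.
Circular speed at r₂: v₂ = √(μ/r₂) = 2.5320 km/s.
Transfer-orbit speed at r₂: v_a = √[μ(2/r₂ − 1/a_t)] = 1.1953 km/s.
Second burn Δv₂ = |v₂ − v_a| = 1.3367 km/s.
Δv = Δv₁ + Δv₂ = 2.3816 + 1.3367 = 3.718 km/s.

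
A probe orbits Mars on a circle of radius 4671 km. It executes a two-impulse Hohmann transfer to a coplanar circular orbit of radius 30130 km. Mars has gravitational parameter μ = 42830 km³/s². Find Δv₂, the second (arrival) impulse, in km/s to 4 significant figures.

Δv₂ = 0.5745 km/s

Transfer-ellipse semi-major axis a_t = (r₁ + r₂)/2 = (4671 + 30130)/2 = 17400.5 km.
On the circular orbit at r = 30130 km, v_c = √(μ/r) = 1.19227 km/s.
Vis-viva on the transfer ellipse at r = 30130 km gives v_t = √[μ(2/r − 1/a_t)] = 0.617730 km/s.
Δv₂ = |v_t − v_c| = |0.617730 − 1.19227| = 0.5745 km/s.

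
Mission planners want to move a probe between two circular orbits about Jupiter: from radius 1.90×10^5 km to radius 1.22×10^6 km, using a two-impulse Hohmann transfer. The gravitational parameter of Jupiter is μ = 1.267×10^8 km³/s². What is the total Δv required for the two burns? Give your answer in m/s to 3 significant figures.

The Hohmann ellipse has a_t = (r₁ + r₂)/2 = 7.050×10^5 km.
Circular speed at r₁: v₁ = √(μ/r₁) = √(1.267×10^8/1.900×10^5) = 25.823 km/s.
On the transfer ellipse at r₁, v² = μ(2/r − 1/a) gives v_p = √[μ(2/r₁ − 1/a_t)] = 33.970 km/s.
First burn Δv₁ = |v_p − v₁| = 8.147 km/s.
Circular speed at r₂: v₂ = √(μ/r₂) = 10.19 km/s.
Transfer-orbit speed at r₂: v_a = √[μ(2/r₂ − 1/a_t)] = 5.290 km/s.
Second burn Δv₂ = |v₂ − v_a| = 4.900 km/s.
Δv = Δv₁ + Δv₂ = 8.147 + 4.900 = 13.05 km/s.

Δv = 13000 m/s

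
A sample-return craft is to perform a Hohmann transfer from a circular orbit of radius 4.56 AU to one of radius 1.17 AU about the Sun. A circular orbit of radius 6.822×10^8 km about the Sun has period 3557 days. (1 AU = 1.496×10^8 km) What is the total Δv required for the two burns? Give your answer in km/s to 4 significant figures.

From Kepler's third law T² = 4π²r³/μ at r = 6.822×10^8 km, T = 3557 days = 3557 × 86400 s = 3.073248×10^8 s: μ = 4π²r³/T² = 1.32709×10^11 km³/s².
In km: r₁ = 4.56 × 1.496×10^8 = 6.82176×10^8 km; r₂ = 1.17 × 1.496×10^8 = 1.75032×10^8 km.
Transfer-ellipse semi-major axis a_t = (r₁ + r₂)/2 = (6.82176×10^8 + 1.75032×10^8)/2 = 4.28604×10^8 km.
Circular speed at r₁: v₁ = √(μ/r₁) = √(1.32709×10^11/6.82176×10^8) = 13.94767 km/s.
On the transfer ellipse at r₁, v² = μ(2/r − 1/a) gives v_a = √[μ(2/r₁ − 1/a_t)] = 8.913171 km/s.
First burn Δv₁ = |v_a − v₁| = 5.034 km/s.
At r₂, v₂ = √(μ/r₂) = 27.5354 km/s.
Transfer-orbit speed at r₂: v_p = √[μ(2/r₂ − 1/a_t)] = 34.7385 km/s.
Second burn Δv₂ = |v₂ − v_p| = 7.203 km/s.
Total Δv = Δv₁ + Δv₂ = 12.24 km/s.

Δv = 12.24 km/s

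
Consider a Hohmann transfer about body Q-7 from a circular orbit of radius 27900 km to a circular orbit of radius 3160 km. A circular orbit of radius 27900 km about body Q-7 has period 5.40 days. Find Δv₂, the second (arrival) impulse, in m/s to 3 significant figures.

Δv₂ = 380 m/s

From Kepler's third law T² = 4π²r³/μ at r = 27900 km, T = 5.40 days = 5.40 × 86400 s = 4.6656×10^5 s: μ = 4π²r³/T² = 3938.74 km³/s².
Transfer-ellipse semi-major axis a_t = (r₁ + r₂)/2 = (27900 + 3160)/2 = 15530 km.
On the circular orbit at r = 3160 km, v_c = √(μ/r) = 1.116 km/s.
Vis-viva on the transfer ellipse at r = 3160 km gives v_t = √[μ(2/r − 1/a_t)] = 1.496 km/s.
Δv₂ = |v_t − v_c| = |1.496 − 1.116| = 0.3800 km/s.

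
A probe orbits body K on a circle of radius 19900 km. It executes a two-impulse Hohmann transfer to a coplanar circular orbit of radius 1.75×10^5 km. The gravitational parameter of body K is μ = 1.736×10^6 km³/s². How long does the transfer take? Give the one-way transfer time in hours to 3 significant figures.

t = 20.1 hours

Transfer-ellipse semi-major axis a_t = (r₁ + r₂)/2 = (19900 + 1.750×10^5)/2 = 97450 km.
By Kepler's third law the transfer-orbit period is T = 2π√(a_t³/μ), so t = T/2 = 72535 s.
Converting: 72535 s ÷ 3600 s/hour = 20.1 hours.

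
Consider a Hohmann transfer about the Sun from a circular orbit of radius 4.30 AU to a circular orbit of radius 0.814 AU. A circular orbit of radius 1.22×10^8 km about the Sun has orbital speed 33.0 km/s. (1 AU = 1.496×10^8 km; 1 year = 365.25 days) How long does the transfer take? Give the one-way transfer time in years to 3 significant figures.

t = 2.04 years

From the circular-orbit relation v² = μ/r at r = 1.22×10^8 km: μ = v²r = (33.0)² × 1.22×10^8 = 1.32858×10^11 km³/s².
In km: r₁ = 4.30 × 1.496×10^8 = 6.4328×10^8 km; r₂ = 0.814 × 1.496×10^8 = 1.217744×10^8 km.
The Hohmann ellipse has a_t = (r₁ + r₂)/2 = 3.825272×10^8 km.
Half the transfer-orbit period gives t = π√(a_t³/μ) = 6.448×10^7 s.
Converting: 6.448×10^7 s ÷ 3.15576×10^7 s/year (365.25 × 86400) = 2.04 years.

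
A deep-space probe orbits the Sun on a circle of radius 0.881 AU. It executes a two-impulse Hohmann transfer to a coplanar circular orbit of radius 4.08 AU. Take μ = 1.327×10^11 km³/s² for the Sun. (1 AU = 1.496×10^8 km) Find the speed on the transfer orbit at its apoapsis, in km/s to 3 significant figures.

v = 8.79 km/s

In km: r₁ = 0.881 × 1.496×10^8 = 1.317976×10^8 km; r₂ = 4.08 × 1.496×10^8 = 6.10368×10^8 km.
The Hohmann ellipse has a_t = (r₁ + r₂)/2 = 3.710828×10^8 km.
At apoapsis, r = 6.10368×10^8 km.
Applying v² = μ(2/r − 1/a_t): v = 8.787 km/s.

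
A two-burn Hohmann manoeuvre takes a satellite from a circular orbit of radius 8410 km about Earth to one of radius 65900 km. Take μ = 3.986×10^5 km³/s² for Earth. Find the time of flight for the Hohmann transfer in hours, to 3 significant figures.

The Hohmann ellipse has a_t = (r₁ + r₂)/2 = 37155 km.
By Kepler's third law the transfer-orbit period is T = 2π√(a_t³/μ), so t = T/2 = 35640 s.
Converting: 35640 s ÷ 3600 s/hour = 9.90 hours.

t = 9.90 hours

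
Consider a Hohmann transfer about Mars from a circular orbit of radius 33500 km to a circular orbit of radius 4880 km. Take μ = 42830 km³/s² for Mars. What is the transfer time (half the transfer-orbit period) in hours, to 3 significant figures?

Semi-major axis of the transfer orbit: a_t = (33500 + 4880)/2 = 19190 km.
By Kepler's third law the transfer-orbit period is T = 2π√(a_t³/μ), so t = T/2 = 40350 s.
Converting: 40350 s ÷ 3600 s/hour = 11.2 hours.

t = 11.2 hours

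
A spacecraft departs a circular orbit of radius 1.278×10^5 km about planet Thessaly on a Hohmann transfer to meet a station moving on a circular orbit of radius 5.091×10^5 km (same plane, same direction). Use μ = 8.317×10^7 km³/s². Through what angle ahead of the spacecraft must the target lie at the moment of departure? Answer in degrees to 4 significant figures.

φ = 90.95°

The Hohmann ellipse has a_t = (r₁ + r₂)/2 = 3.1845×10^5 km.
Transfer time t = π√(a_t³/μ) = 61905 s.
Target angular speed ω₂ = √(μ/r₂³) = 2.5106×10^-5 rad/s.
Angle swept by the target during transfer: ω₂·t = 1.5542 rad = 89.05°.
Arrival is 180° from departure on the ellipse, so φ = 180° − 89.05° = 90.95°.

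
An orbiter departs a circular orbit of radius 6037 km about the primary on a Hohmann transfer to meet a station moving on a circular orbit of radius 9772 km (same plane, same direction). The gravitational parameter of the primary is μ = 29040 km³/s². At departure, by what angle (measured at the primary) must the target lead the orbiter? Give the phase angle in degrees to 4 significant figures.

Semi-major axis of the transfer orbit: a_t = (6037 + 9772)/2 = 7904.5 km.
The half-period of the transfer ellipse is t = π√(a_t³/μ) = 12955.8 s.
Target angular speed ω₂ = √(μ/r₂³) = 1.76410×10^-4 rad/s.
Angle swept by the target during transfer: ω₂·t = 2.2855 rad = 130.95°.
The orbiter traverses 180° on the transfer ellipse, so the target must lead by 180° − 130.95° = 49.05°.

φ = 49.05°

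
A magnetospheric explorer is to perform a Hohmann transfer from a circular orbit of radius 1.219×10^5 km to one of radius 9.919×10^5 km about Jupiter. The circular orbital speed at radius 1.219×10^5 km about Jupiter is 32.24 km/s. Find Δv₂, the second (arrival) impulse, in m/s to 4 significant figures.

Δv₂ = 6014 m/s

From the circular-orbit relation v² = μ/r at r = 1.219×10^5 km: μ = v²r = (32.24)² × 1.219×10^5 = 1.26705×10^8 km³/s².
Transfer-ellipse semi-major axis a_t = (r₁ + r₂)/2 = (1.219×10^5 + 9.919×10^5)/2 = 5.569×10^5 km.
Circular speed at r = 9.919×10^5 km: v_c = √(μ/r) = 11.302 km/s.
Transfer-orbit speed at the same r (vis-viva, a = a_t): v_t = √[μ(2/r − 1/a_t)] = 5.2878 km/s.
Δv₂ = |v_t − v_c| = |5.2878 − 11.302| = 6.014 km/s.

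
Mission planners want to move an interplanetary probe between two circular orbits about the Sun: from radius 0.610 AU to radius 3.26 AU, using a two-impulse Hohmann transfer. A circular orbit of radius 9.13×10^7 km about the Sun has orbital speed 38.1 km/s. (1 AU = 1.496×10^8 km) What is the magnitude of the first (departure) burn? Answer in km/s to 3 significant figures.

From the circular-orbit relation v² = μ/r at r = 9.13×10^7 km: μ = v²r = (38.1)² × 9.13×10^7 = 1.32532×10^11 km³/s².
In km: r₁ = 0.610 × 1.496×10^8 = 9.1256×10^7 km; r₂ = 3.26 × 1.496×10^8 = 4.87696×10^8 km.
Semi-major axis of the transfer orbit: a_t = (9.1256×10^7 + 4.87696×10^8)/2 = 2.89476×10^8 km.
On the circular orbit at r = 9.1256×10^7 km, v_c = √(μ/r) = 38.109 km/s.
Transfer-orbit speed at the same r (vis-viva, a = a_t): v_t = √[μ(2/r − 1/a_t)] = 49.465 km/s.
Δv₁ = |v_t − v_c| = |49.465 − 38.109| = 11.36 km/s.

Δv₁ = 11.4 km/s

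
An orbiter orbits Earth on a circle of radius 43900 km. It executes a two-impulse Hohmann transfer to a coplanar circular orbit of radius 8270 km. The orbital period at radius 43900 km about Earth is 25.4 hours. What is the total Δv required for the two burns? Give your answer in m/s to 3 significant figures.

From Kepler's third law T² = 4π²r³/μ at r = 43900 km, T = 25.4 hours = 25.4 × 3600 s = 91440 s: μ = 4π²r³/T² = 3.99467×10^5 km³/s².
Semi-major axis of the transfer orbit: a_t = (43900 + 8270)/2 = 26085 km.
At r₁ the circular-orbit speed is v₁ = √(μ/r₁) = 3.0165 km/s.
On the transfer ellipse at r₁, vis-viva gives v_a = √[μ(2/r₁ − 1/a_t)] = 1.6985 km/s.
First burn Δv₁ = |v_a − v₁| = 1.318 km/s.
At r₂, v₂ = √(μ/r₂) = 6.950 km/s.
Transfer-orbit speed at r₂: v_p = √[μ(2/r₂ − 1/a_t)] = 9.016 km/s.
Second burn Δv₂ = |v₂ − v_p| = 2.066 km/s.
Total Δv = Δv₁ + Δv₂ = 3.384 km/s.

Δv = 3380 m/s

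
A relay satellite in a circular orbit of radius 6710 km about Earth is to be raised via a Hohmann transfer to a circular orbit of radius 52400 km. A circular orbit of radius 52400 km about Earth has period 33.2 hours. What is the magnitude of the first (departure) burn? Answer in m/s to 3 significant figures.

Δv₁ = 2550 m/s

From Kepler's third law T² = 4π²r³/μ at r = 52400 km, T = 33.2 hours = 33.2 × 3600 s = 1.1952×10^5 s: μ = 4π²r³/T² = 3.97624×10^5 km³/s².
Transfer-ellipse semi-major axis a_t = (r₁ + r₂)/2 = (6710 + 52400)/2 = 29555 km.
On the circular orbit at r = 6710 km, v_c = √(μ/r) = 7.698 km/s.
Vis-viva on the transfer ellipse at r = 6710 km gives v_t = √[μ(2/r − 1/a_t)] = 10.25 km/s.
Δv₁ = |v_t − v_c| = |10.25 − 7.698| = 2.552 km/s.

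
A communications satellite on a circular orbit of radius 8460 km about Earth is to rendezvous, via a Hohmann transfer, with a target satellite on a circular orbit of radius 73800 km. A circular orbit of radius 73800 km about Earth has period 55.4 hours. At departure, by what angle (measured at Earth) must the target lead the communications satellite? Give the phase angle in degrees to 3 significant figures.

From Kepler's third law T² = 4π²r³/μ at r = 73800 km, T = 55.4 hours = 55.4 × 3600 s = 1.9944×10^5 s: μ = 4π²r³/T² = 3.98937×10^5 km³/s².
The Hohmann ellipse has a_t = (r₁ + r₂)/2 = 41130 km.
The half-period of the transfer ellipse is t = π√(a_t³/μ) = 41490 s.
Target angular speed ω₂ = √(μ/r₂³) = 3.150×10^-5 rad/s.
Angle swept by the target during transfer: ω₂·t = 1.307 rad = 74.89°.
The communications satellite traverses 180° on the transfer ellipse, so the target must lead by 180° − 74.89° = 105°.

φ = 105°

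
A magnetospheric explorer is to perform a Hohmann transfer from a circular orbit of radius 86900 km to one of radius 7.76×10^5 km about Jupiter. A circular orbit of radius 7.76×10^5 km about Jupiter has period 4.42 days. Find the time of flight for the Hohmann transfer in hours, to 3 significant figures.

From Kepler's third law T² = 4π²r³/μ at r = 7.76×10^5 km, T = 4.42 days = 4.42 × 86400 s = 3.81888×10^5 s: μ = 4π²r³/T² = 1.26495×10^8 km³/s².
The Hohmann ellipse has a_t = (r₁ + r₂)/2 = 4.3145×10^5 km.
Half the transfer-orbit period gives t = π√(a_t³/μ) = 79160 s.
Converting: 79160 s ÷ 3600 s/hour = 22.0 hours.

t = 22.0 hours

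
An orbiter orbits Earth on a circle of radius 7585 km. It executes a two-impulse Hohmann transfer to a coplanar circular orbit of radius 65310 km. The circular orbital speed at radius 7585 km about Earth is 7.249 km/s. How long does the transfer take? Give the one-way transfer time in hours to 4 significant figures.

From the circular-orbit relation v² = μ/r at r = 7585 km: μ = v²r = (7.249)² × 7585 = 3.98577×10^5 km³/s².
Transfer-ellipse semi-major axis a_t = (r₁ + r₂)/2 = (7585 + 65310)/2 = 36447.5 km.
Transfer time t = π√(a_t³/μ) = π√((36447.5)³ / 3.98577×10^5) = 34625 s.
Converting: 34625 s ÷ 3600 s/hour = 9.618 hours.

t = 9.618 hours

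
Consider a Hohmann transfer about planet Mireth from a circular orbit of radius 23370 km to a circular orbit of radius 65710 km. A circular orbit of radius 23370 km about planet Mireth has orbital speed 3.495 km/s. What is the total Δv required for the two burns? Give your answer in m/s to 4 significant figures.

From the circular-orbit relation v² = μ/r at r = 23370 km: μ = v²r = (3.495)² × 23370 = 2.85465×10^5 km³/s².
Transfer-ellipse semi-major axis a_t = (r₁ + r₂)/2 = (23370 + 65710)/2 = 44540 km.
Circular speed at r₁: v₁ = √(μ/r₁) = √(2.85465×10^5/23370) = 3.4950 km/s.
On the transfer ellipse at r₁, vis-viva gives v_p = √[μ(2/r₁ − 1/a_t)] = 4.2451 km/s.
First burn Δv₁ = |v_p − v₁| = 0.7501 km/s.
At r₂, v₂ = √(μ/r₂) = 2.0843 km/s.
Transfer-orbit speed at r₂: v_a = √[μ(2/r₂ − 1/a_t)] = 1.5098 km/s.
Second burn Δv₂ = |v₂ − v_a| = 0.5745 km/s.
Δv = Δv₁ + Δv₂ = 0.7501 + 0.5745 = 1.325 km/s.

Δv = 1325 m/s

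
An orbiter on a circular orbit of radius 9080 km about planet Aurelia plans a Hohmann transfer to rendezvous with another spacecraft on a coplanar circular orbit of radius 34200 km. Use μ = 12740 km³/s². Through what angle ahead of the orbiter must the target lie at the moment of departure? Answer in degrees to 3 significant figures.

φ = 89.4°

Transfer-ellipse semi-major axis a_t = (r₁ + r₂)/2 = (9080 + 34200)/2 = 21640 km.
Transfer time t = π√(a_t³/μ) = 88604 s.
The target's mean motion on its circular orbit is ω₂ = √(μ/r₂³) = 1.7846×10^-5 rad/s.
Angle swept by the target during transfer: ω₂·t = 1.5812 rad = 90.60°.
The orbiter traverses 180° on the transfer ellipse, so the target must lead by 180° − 90.60° = 89.4°.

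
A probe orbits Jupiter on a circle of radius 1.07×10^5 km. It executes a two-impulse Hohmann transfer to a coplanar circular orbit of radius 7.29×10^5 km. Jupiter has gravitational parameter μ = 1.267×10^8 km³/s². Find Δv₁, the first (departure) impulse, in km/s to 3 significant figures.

Δv₁ = 11.0 km/s

The Hohmann ellipse has a_t = (r₁ + r₂)/2 = 4.180×10^5 km.
Circular speed at r = 1.070×10^5 km: v_c = √(μ/r) = 34.41 km/s.
Vis-viva on the transfer ellipse at r = 1.070×10^5 km gives v_t = √[μ(2/r − 1/a_t)] = 45.44 km/s.
Δv₁ = |v_t − v_c| = |45.44 − 34.41| = 11.03 km/s.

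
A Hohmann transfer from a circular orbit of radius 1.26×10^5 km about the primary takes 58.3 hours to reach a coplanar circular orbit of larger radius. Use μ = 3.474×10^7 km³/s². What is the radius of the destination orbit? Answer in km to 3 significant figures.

Transfer time t = 58.3 hours = 2.0988×10^5 s, and t = π√(a_t³/μ).
So a_t = (μ t²/π²)^(1/3) = (3.474×10^7 × (2.0988×10^5)² / π²)^(1/3) = 5.3723×10^5 km.
Since a_t = (r₁ + r₂)/2, r₂ = 2a_t − r₁ = 2×5.3723×10^5 − 1.260×10^5 = 9.4846×10^5 km.

r₂ = 9.48×10^5 km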